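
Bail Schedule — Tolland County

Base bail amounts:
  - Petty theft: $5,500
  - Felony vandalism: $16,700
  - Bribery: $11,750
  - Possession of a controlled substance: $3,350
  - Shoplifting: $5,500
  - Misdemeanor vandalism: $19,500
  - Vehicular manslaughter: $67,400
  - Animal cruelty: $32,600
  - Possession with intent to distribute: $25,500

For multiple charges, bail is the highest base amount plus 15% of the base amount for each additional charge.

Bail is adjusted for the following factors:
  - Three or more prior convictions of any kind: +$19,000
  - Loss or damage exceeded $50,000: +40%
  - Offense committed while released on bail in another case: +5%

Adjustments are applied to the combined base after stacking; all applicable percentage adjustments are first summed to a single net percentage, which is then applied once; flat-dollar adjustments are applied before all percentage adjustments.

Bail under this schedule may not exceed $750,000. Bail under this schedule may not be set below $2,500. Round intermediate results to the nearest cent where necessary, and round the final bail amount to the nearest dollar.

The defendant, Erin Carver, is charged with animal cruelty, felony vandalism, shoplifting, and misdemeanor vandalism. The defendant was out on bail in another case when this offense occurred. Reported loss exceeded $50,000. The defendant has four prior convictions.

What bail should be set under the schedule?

$83,890

Base amounts from the schedule: animal cruelty $32,600; felony vandalism $16,700; shoplifting $5,500; misdemeanor vandalism $19,500.
Stacking rule: highest base plus 15% of each additional charge. Highest is animal cruelty at $32,600. Additional: $16,700 × 15% = $2,505; $5,500 × 15% = $825; $19,500 × 15% = $2,925. Combined base = $32,600 + $6,255 = $38,855.
Three or more prior convictions of any kind (+$19,000 flat): $38,855 + $19,000 = $57,855.
Net percentage adjustment: +40% +5% = +45%. $57,855 × 1.45 = $83,889.75.
$83,889.75 is within the $750,000 maximum.
$83,889.75 is at or above the $2,500 minimum.
Rounded to the nearest dollar: $83,890.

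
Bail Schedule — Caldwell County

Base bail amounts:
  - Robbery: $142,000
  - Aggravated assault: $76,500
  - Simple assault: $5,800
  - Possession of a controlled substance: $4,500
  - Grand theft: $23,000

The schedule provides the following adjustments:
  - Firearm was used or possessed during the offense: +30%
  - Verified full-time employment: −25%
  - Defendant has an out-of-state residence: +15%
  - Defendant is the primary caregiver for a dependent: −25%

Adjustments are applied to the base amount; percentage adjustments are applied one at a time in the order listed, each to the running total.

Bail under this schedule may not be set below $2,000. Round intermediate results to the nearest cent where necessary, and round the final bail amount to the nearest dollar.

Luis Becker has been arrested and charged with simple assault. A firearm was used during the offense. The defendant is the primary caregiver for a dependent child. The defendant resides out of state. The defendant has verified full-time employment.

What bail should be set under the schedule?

$4,877

Base amounts from the schedule: simple assault $5,800.
Single charge. Combined base = $5,800.
Firearm was used or possessed during the offense (+30%): $5,800 × 1.3 = $7,540.
Verified full-time employment (−25%): $7,540 × 0.75 = $5,655.
Defendant has an out-of-state residence (+15%): $5,655 × 1.15 = $6,503.25.
Defendant is the primary caregiver for a dependent (−25%): $6,503.25 × 0.75 = $4,877.44.
$4,877.44 is at or above the $2,000 minimum.
Rounded to the nearest dollar: $4,877.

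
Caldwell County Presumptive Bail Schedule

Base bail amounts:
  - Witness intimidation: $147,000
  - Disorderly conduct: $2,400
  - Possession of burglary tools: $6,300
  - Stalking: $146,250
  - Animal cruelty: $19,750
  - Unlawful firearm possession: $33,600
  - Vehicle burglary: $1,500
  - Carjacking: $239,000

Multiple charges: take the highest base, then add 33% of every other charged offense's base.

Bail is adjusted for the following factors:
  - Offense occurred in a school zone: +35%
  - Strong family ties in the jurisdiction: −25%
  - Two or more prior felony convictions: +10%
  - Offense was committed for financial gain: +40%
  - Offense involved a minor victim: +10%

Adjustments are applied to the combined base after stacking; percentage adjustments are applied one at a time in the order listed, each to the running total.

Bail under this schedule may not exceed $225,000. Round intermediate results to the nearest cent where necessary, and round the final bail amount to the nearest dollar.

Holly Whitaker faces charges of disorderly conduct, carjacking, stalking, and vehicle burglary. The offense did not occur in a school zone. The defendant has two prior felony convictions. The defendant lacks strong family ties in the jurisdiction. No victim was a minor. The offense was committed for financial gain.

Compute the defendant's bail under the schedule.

Base amounts from the schedule: disorderly conduct $2,400; carjacking $239,000; stalking $146,250; vehicle burglary $1,500.
Stacking rule: highest base plus 33% of each additional charge. Highest is carjacking at $239,000. Additional: $2,400 × 33% = $792; $146,250 × 33% = $48,262.50; $1,500 × 33% = $495. Combined base = $239,000 + $49,549.50 = $288,549.50.
Two or more prior felony convictions (+10%): $288,549.50 × 1.1 = $317,404.45.
Offense was committed for financial gain (+40%): $317,404.45 × 1.4 = $444,366.23.
Result $444,366.23 exceeds the maximum of $225,000; bail is capped at $225,000.

$225,000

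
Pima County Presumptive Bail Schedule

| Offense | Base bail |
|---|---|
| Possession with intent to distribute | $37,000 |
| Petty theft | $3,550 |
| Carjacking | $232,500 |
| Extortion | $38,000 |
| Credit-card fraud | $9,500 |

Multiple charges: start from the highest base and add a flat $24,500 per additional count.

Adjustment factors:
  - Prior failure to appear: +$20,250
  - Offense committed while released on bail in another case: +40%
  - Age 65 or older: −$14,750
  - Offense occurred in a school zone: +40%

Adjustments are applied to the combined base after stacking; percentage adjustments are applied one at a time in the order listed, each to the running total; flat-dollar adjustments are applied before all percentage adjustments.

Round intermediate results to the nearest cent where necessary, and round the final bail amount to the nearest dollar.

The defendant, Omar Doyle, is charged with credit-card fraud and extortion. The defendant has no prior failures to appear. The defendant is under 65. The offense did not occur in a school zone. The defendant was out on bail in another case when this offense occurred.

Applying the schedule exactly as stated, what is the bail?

Base amounts from the schedule: credit-card fraud $9,500; extortion $38,000.
Stacking rule: highest base plus $24,500 per additional charge. Highest is extortion at $38,000; 1 additional charge → +$24,500. Combined base = $62,500.
Offense committed while released on bail in another case (+40%): $62,500 × 1.4 = $87,500.

$87,500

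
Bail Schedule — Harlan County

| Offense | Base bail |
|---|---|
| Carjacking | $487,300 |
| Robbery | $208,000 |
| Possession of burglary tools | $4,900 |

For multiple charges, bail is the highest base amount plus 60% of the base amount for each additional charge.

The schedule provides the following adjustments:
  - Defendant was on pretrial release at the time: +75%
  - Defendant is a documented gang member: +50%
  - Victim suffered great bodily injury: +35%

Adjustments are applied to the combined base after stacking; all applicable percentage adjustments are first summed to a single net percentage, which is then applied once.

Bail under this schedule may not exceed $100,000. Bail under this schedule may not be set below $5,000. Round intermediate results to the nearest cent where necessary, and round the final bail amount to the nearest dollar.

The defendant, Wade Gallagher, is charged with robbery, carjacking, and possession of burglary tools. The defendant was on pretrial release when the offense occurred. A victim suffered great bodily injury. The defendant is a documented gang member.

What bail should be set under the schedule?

Base amounts from the schedule: robbery $208,000; carjacking $487,300; possession of burglary tools $4,900.
Stacking rule: highest base plus 60% of each additional charge. Highest is carjacking at $487,300. Additional: $208,000 × 60% = $124,800; $4,900 × 60% = $2,940. Combined base = $487,300 + $127,740 = $615,040.
Net percentage adjustment: +75% +50% +35% = +160%. $615,040 × 2.6 = $1,599,104.
Result $1,599,104 exceeds the maximum of $100,000; bail is capped at $100,000.
$100,000 is at or above the $5,000 minimum.

$100,000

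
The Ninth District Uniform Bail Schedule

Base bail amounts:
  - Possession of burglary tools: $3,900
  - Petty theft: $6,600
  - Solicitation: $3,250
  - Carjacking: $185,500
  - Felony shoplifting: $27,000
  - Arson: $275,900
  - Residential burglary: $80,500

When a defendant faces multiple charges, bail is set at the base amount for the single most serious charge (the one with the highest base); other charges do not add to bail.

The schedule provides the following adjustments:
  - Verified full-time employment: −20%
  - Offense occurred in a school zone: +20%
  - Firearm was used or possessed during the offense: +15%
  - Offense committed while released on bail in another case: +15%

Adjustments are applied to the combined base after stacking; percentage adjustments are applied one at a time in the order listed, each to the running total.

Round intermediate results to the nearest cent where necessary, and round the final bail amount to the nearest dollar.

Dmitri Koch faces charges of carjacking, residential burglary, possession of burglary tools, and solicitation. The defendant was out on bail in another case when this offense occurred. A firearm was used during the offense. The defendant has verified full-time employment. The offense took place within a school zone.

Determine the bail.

Base amounts from the schedule: carjacking $185,500; residential burglary $80,500; possession of burglary tools $3,900; solicitation $3,250.
Stacking rule: use the highest base only. Highest is carjacking at $185,500. Combined base = $185,500.
Verified full-time employment (−20%): $185,500 × 0.8 = $148,400.
Offense occurred in a school zone (+20%): $148,400 × 1.2 = $178,080.
Firearm was used or possessed during the offense (+15%): $178,080 × 1.15 = $204,792.
Offense committed while released on bail in another case (+15%): $204,792 × 1.15 = $235,510.80.
Rounded to the nearest dollar: $235,511.

$235,511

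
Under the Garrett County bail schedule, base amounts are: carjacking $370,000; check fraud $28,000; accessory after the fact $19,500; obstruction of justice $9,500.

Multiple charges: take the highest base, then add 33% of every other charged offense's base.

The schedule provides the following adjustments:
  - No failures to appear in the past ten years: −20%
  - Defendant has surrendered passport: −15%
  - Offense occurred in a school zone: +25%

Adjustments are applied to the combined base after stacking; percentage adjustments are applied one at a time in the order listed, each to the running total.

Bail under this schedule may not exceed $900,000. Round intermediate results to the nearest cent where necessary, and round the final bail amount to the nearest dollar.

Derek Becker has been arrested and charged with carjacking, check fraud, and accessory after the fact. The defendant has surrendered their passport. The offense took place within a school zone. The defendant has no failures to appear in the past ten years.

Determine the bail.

Base amounts from the schedule: carjacking $370,000; check fraud $28,000; accessory after the fact $19,500.
Stacking rule: highest base plus 33% of each additional charge. Highest is carjacking at $370,000. Additional: $28,000 × 33% = $9,240; $19,500 × 33% = $6,435. Combined base = $370,000 + $15,675 = $385,675.
No failures to appear in the past ten years (−20%): $385,675 × 0.8 = $308,540.
Defendant has surrendered passport (−15%): $308,540 × 0.85 = $262,259.
Offense occurred in a school zone (+25%): $262,259 × 1.25 = $327,823.75.
$327,823.75 is within the $900,000 maximum.
Rounded to the nearest dollar: $327,824.

$327,824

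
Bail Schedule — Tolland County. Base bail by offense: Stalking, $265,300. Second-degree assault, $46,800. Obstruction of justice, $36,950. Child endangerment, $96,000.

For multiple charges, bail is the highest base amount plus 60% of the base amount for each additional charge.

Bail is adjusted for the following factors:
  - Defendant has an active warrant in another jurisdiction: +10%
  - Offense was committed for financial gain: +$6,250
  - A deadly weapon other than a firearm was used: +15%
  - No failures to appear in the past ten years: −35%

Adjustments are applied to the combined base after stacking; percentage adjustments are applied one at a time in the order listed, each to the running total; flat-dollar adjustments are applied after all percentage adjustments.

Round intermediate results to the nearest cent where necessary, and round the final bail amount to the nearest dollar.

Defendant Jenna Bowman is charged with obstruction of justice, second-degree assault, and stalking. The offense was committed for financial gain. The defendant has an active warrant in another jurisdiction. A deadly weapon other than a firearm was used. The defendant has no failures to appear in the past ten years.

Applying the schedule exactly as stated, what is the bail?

Base amounts from the schedule: obstruction of justice $36,950; second-degree assault $46,800; stalking $265,300.
Stacking rule: highest base plus 60% of each additional charge. Highest is stalking at $265,300. Additional: $36,950 × 60% = $22,170; $46,800 × 60% = $28,080. Combined base = $265,300 + $50,250 = $315,550.
Defendant has an active warrant in another jurisdiction (+10%): $315,550 × 1.1 = $347,105.
A deadly weapon other than a firearm was used (+15%): $347,105 × 1.15 = $399,170.75.
No failures to appear in the past ten years (−35%): $399,170.75 × 0.65 = $259,460.99.
Offense was committed for financial gain (+$6,250 flat): $259,460.99 + $6,250 = $265,710.99.
Rounded to the nearest dollar: $265,711.

$265,711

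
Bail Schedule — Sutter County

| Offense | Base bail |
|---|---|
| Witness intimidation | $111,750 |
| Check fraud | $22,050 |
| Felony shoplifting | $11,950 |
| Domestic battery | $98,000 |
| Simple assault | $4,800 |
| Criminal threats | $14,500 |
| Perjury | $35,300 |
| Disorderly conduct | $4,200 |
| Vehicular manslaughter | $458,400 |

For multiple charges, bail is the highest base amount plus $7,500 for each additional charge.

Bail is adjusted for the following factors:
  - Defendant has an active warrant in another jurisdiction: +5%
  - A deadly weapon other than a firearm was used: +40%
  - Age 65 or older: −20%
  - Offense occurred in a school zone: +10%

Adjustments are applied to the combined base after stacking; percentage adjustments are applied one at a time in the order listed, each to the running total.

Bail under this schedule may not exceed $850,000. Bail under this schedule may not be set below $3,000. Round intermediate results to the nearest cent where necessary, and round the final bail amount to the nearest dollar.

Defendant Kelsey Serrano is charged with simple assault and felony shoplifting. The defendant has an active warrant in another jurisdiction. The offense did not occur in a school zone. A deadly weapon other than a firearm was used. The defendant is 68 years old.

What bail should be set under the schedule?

Base amounts from the schedule: simple assault $4,800; felony shoplifting $11,950.
Stacking rule: highest base plus $7,500 per additional charge. Highest is felony shoplifting at $11,950; 1 additional charge → +$7,500. Combined base = $19,450.
Defendant has an active warrant in another jurisdiction (+5%): $19,450 × 1.05 = $20,422.50.
A deadly weapon other than a firearm was used (+40%): $20,422.50 × 1.4 = $28,591.50.
Age 65 or older (−20%): $28,591.50 × 0.8 = $22,873.20.
$22,873.20 is within the $850,000 maximum.
$22,873.20 is at or above the $3,000 minimum.
Rounded to the nearest dollar: $22,873.

$22,873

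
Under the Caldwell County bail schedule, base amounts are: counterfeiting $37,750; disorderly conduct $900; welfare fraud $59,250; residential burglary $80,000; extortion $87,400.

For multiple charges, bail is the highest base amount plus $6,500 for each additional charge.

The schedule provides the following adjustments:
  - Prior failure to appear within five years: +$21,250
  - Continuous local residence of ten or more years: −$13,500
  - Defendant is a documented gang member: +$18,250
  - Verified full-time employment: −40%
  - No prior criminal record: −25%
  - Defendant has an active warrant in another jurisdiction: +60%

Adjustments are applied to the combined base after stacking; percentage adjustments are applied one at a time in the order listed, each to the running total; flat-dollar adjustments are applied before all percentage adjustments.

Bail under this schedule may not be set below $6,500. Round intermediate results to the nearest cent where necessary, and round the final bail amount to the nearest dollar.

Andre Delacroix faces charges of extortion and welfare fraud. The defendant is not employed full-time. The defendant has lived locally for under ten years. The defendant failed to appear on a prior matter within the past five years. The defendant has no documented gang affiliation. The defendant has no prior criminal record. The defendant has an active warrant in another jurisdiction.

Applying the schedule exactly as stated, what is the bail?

Base amounts from the schedule: extortion $87,400; welfare fraud $59,250.
Stacking rule: highest base plus $6,500 per additional charge. Highest is extortion at $87,400; 1 additional charge → +$6,500. Combined base = $93,900.
Prior failure to appear within five years (+$21,250 flat): $93,900 + $21,250 = $115,150.
No prior criminal record (−25%): $115,150 × 0.75 = $86,362.50.
Defendant has an active warrant in another jurisdiction (+60%): $86,362.50 × 1.6 = $138,180.
$138,180 is at or above the $6,500 minimum.

$138,180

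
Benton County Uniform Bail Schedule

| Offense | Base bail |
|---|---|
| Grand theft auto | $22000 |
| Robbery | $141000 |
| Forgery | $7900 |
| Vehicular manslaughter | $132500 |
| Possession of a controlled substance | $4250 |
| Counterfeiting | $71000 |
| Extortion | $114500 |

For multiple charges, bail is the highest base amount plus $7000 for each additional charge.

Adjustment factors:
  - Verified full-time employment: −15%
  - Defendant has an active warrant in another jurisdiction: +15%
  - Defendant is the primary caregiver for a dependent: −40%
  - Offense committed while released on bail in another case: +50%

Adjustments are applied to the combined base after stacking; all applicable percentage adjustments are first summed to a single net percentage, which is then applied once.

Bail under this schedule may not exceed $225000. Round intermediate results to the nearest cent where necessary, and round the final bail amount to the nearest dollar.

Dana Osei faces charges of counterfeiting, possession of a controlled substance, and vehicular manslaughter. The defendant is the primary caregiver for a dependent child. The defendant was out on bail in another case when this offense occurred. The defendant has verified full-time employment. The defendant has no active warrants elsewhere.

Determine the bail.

$139175

Base amounts from the schedule: counterfeiting $71000; possession of a controlled substance $4250; vehicular manslaughter $132500.
Stacking rule: highest base plus $7000 per additional charge. Highest is vehicular manslaughter at $132500; 2 additional charges → +$14000. Combined base = $146500.
Net percentage adjustment: −15% −40% +50% = −5%. $146500 × 0.95 = $139175.
$139175 is within the $225000 maximum.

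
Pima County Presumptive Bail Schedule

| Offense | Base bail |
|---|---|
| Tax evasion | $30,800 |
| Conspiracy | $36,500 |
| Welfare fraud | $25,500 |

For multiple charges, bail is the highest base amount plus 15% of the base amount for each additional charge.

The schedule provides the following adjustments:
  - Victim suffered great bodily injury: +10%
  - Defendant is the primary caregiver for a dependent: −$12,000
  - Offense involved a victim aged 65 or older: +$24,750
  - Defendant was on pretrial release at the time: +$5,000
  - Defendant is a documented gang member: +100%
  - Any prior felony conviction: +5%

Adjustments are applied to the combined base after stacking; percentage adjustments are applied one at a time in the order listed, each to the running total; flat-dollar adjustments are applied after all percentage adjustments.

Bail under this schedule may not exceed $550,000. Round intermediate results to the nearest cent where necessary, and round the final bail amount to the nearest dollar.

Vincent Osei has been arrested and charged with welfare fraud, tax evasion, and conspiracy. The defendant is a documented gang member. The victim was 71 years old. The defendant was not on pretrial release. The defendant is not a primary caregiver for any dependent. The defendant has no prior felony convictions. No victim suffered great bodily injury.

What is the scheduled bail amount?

Base amounts from the schedule: welfare fraud $25,500; tax evasion $30,800; conspiracy $36,500.
Stacking rule: highest base plus 15% of each additional charge. Highest is conspiracy at $36,500. Additional: $25,500 × 15% = $3,825; $30,800 × 15% = $4,620. Combined base = $36,500 + $8,445 = $44,945.
Defendant is a documented gang member (+100%): $44,945 × 2 = $89,890.
Offense involved a victim aged 65 or older (+$24,750 flat): $89,890 + $24,750 = $114,640.
$114,640 is within the $550,000 maximum.

$114,640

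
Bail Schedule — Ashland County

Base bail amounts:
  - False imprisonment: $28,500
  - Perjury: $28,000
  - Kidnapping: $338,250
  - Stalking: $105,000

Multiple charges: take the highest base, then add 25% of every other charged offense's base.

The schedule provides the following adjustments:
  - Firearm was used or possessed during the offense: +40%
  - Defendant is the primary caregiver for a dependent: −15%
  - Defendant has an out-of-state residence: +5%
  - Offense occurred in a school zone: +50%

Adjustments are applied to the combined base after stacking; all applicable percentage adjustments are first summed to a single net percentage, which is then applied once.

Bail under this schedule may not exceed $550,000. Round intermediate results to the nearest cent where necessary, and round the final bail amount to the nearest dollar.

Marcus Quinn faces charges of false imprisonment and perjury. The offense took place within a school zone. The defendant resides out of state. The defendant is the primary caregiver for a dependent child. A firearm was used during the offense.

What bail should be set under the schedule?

$63,900

Base amounts from the schedule: false imprisonment $28,500; perjury $28,000.
Stacking rule: highest base plus 25% of each additional charge. Highest is false imprisonment at $28,500. Additional: $28,000 × 25% = $7,000. Combined base = $28,500 + $7,000 = $35,500.
Net percentage adjustment: +40% −15% +5% +50% = +80%. $35,500 × 1.8 = $63,900.
$63,900 is within the $550,000 maximum.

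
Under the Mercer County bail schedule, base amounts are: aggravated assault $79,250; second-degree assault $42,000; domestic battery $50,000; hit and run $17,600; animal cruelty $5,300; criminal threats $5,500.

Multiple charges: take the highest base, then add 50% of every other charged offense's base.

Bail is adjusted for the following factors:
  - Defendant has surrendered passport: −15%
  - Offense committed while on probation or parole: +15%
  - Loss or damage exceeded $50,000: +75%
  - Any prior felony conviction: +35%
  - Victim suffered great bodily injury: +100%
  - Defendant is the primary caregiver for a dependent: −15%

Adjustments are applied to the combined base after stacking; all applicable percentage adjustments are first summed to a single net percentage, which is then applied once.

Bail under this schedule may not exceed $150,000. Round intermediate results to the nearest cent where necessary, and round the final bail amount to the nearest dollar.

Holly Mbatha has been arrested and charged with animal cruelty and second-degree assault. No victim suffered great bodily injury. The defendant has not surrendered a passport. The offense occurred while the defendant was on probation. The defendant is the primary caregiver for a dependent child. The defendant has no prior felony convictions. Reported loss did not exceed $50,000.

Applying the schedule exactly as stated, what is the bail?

Base amounts from the schedule: animal cruelty $5,300; second-degree assault $42,000.
Stacking rule: highest base plus 50% of each additional charge. Highest is second-degree assault at $42,000. Additional: $5,300 × 50% = $2,650. Combined base = $42,000 + $2,650 = $44,650.
Net percentage adjustment: +15% −15% = +0%. $44,650 × 1 = $44,650.
$44,650 is within the $150,000 maximum.

$44,650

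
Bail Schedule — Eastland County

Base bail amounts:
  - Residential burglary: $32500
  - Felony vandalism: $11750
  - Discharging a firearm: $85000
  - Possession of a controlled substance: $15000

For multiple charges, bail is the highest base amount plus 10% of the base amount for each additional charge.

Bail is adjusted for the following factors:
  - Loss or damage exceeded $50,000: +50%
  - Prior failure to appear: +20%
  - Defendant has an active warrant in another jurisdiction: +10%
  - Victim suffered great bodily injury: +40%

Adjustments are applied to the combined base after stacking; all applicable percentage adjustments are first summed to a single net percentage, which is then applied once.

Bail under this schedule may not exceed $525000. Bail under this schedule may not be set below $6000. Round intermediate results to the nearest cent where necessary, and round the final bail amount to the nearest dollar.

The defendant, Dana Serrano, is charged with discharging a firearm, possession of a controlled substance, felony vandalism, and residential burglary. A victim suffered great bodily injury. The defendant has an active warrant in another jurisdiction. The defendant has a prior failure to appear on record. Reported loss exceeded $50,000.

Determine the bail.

$200035

Base amounts from the schedule: discharging a firearm $85000; possession of a controlled substance $15000; felony vandalism $11750; residential burglary $32500.
Stacking rule: highest base plus 10% of each additional charge. Highest is discharging a firearm at $85000. Additional: $15000 × 10% = $1500; $11750 × 10% = $1175; $32500 × 10% = $3250. Combined base = $85000 + $5925 = $90925.
Net percentage adjustment: +50% +20% +10% +40% = +120%. $90925 × 2.2 = $200035.
$200035 is within the $525000 maximum.
$200035 is at or above the $6000 minimum.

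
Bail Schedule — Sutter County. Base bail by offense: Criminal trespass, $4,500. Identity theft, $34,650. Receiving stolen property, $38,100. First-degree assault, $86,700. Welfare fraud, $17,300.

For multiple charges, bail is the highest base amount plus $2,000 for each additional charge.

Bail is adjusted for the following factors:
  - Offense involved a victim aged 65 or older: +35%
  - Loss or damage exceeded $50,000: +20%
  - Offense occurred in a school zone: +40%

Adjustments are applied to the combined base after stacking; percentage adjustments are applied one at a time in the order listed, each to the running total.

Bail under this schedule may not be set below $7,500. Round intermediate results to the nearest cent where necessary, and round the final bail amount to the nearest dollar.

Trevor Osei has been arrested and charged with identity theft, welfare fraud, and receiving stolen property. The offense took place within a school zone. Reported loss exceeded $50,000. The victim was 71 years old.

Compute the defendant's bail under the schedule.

$95,483

Base amounts from the schedule: identity theft $34,650; welfare fraud $17,300; receiving stolen property $38,100.
Stacking rule: highest base plus $2,000 per additional charge. Highest is receiving stolen property at $38,100; 2 additional charges → +$4,000. Combined base = $42,100.
Offense involved a victim aged 65 or older (+35%): $42,100 × 1.35 = $56,835.
Loss or damage exceeded $50,000 (+20%): $56,835 × 1.2 = $68,202.
Offense occurred in a school zone (+40%): $68,202 × 1.4 = $95,482.80.
$95,482.80 is at or above the $7,500 minimum.
Rounded to the nearest dollar: $95,483.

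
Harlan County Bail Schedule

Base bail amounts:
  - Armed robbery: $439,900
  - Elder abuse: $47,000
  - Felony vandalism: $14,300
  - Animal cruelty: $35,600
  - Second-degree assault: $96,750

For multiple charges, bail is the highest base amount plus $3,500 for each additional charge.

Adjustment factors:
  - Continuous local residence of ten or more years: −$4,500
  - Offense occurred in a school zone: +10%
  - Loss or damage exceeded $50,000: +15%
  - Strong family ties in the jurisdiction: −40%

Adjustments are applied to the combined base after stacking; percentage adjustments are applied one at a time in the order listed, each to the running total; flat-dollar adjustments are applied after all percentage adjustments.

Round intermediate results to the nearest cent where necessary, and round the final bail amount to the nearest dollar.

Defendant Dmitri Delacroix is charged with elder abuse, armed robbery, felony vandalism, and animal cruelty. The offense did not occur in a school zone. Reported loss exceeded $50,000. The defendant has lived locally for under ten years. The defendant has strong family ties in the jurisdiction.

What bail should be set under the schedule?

Base amounts from the schedule: elder abuse $47,000; armed robbery $439,900; felony vandalism $14,300; animal cruelty $35,600.
Stacking rule: highest base plus $3,500 per additional charge. Highest is armed robbery at $439,900; 3 additional charges → +$10,500. Combined base = $450,400.
Loss or damage exceeded $50,000 (+15%): $450,400 × 1.15 = $517,960.
Strong family ties in the jurisdiction (−40%): $517,960 × 0.6 = $310,776.

$310,776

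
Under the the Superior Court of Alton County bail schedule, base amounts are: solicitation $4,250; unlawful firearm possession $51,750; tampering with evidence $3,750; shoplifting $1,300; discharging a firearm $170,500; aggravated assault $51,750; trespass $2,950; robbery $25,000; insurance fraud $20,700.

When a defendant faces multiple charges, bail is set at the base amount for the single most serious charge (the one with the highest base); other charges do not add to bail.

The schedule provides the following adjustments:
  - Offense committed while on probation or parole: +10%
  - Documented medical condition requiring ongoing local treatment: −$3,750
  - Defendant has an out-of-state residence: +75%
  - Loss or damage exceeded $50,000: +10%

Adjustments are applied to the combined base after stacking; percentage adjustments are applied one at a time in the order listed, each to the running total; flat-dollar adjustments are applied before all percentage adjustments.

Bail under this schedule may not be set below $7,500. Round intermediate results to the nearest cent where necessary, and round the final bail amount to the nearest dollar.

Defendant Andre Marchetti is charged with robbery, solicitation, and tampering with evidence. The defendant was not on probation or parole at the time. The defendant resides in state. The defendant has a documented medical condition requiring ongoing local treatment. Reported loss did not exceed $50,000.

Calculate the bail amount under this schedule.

$21,250

Base amounts from the schedule: robbery $25,000; solicitation $4,250; tampering with evidence $3,750.
Stacking rule: use the highest base only. Highest is robbery at $25,000. Combined base = $25,000.
Documented medical condition requiring ongoing local treatment (−$3,750 flat): $25,000 − $3,750 = $21,250.
$21,250 is at or above the $7,500 minimum.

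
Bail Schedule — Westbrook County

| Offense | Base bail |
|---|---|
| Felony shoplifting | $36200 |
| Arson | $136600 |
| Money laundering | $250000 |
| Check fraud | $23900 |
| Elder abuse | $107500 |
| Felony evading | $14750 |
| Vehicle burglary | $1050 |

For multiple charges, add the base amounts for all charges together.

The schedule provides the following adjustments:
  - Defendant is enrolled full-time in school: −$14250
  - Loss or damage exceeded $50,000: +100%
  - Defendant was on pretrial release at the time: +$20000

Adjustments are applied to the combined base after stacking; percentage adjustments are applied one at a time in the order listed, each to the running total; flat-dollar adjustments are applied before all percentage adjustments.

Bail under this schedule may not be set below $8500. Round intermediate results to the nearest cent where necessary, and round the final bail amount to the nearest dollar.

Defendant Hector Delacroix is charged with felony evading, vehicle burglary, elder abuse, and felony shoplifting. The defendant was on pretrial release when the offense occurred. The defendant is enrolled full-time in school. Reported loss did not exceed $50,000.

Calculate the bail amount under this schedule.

$165250

Base amounts from the schedule: felony evading $14750; vehicle burglary $1050; elder abuse $107500; felony shoplifting $36200.
Stacking rule: sum of all bases. $14750 + $1050 + $107500 + $36200 = $159500.
Defendant is enrolled full-time in school (−$14250 flat): $159500 − $14250 = $145250.
Defendant was on pretrial release at the time (+$20000 flat): $145250 + $20000 = $165250.
$165250 is at or above the $8500 minimum.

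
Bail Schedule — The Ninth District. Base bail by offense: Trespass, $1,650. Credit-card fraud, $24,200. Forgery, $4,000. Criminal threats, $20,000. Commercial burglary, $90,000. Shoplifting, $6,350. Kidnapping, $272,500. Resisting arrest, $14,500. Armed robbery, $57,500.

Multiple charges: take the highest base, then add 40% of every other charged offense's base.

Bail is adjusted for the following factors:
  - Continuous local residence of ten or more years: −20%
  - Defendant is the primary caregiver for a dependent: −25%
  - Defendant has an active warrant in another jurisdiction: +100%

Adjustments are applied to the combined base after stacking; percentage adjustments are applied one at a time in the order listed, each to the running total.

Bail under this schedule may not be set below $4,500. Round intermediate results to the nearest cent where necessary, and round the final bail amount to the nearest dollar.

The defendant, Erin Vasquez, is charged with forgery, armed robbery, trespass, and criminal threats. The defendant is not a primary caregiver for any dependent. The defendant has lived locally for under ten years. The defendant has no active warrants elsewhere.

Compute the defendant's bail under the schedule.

$67,760

Base amounts from the schedule: forgery $4,000; armed robbery $57,500; trespass $1,650; criminal threats $20,000.
Stacking rule: highest base plus 40% of each additional charge. Highest is armed robbery at $57,500. Additional: $4,000 × 40% = $1,600; $1,650 × 40% = $660; $20,000 × 40% = $8,000. Combined base = $57,500 + $10,260 = $67,760.
No adjustment factors apply to this defendant.
$67,760 is at or above the $4,500 minimum.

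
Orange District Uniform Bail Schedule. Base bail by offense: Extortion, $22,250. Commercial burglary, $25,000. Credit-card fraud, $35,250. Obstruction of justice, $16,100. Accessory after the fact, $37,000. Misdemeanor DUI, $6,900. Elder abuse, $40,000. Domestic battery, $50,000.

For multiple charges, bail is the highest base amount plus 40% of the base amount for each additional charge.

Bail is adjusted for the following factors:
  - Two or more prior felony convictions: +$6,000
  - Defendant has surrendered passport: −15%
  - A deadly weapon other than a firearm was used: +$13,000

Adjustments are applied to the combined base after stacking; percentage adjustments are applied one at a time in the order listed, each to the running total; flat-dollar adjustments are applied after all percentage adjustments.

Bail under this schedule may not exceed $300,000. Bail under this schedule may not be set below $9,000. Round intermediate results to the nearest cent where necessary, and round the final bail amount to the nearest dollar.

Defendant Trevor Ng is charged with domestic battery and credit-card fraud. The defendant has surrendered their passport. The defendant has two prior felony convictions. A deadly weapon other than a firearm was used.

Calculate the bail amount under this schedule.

$73,485

Base amounts from the schedule: domestic battery $50,000; credit-card fraud $35,250.
Stacking rule: highest base plus 40% of each additional charge. Highest is domestic battery at $50,000. Additional: $35,250 × 40% = $14,100. Combined base = $50,000 + $14,100 = $64,100.
Defendant has surrendered passport (−15%): $64,100 × 0.85 = $54,485.
Two or more prior felony convictions (+$6,000 flat): $54,485 + $6,000 = $60,485.
A deadly weapon other than a firearm was used (+$13,000 flat): $60,485 + $13,000 = $73,485.
$73,485 is within the $300,000 maximum.
$73,485 is at or above the $9,000 minimum.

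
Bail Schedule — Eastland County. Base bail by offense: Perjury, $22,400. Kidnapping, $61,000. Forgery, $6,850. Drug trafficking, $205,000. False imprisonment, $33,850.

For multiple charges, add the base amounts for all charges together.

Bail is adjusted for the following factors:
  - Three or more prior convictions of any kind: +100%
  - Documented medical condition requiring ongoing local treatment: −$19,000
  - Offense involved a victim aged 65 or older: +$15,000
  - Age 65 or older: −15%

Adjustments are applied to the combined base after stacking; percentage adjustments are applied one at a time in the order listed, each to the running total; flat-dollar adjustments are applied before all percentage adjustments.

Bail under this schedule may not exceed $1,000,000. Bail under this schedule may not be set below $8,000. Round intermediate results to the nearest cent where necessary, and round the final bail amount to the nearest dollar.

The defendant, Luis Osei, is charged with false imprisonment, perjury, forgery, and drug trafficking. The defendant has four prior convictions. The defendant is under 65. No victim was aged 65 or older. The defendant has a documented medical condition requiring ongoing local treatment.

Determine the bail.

$498,200

Base amounts from the schedule: false imprisonment $33,850; perjury $22,400; forgery $6,850; drug trafficking $205,000.
Stacking rule: sum of all bases. $33,850 + $22,400 + $6,850 + $205,000 = $268,100.
Documented medical condition requiring ongoing local treatment (−$19,000 flat): $268,100 − $19,000 = $249,100.
Three or more prior convictions of any kind (+100%): $249,100 × 2 = $498,200.
$498,200 is within the $1,000,000 maximum.
$498,200 is at or above the $8,000 minimum.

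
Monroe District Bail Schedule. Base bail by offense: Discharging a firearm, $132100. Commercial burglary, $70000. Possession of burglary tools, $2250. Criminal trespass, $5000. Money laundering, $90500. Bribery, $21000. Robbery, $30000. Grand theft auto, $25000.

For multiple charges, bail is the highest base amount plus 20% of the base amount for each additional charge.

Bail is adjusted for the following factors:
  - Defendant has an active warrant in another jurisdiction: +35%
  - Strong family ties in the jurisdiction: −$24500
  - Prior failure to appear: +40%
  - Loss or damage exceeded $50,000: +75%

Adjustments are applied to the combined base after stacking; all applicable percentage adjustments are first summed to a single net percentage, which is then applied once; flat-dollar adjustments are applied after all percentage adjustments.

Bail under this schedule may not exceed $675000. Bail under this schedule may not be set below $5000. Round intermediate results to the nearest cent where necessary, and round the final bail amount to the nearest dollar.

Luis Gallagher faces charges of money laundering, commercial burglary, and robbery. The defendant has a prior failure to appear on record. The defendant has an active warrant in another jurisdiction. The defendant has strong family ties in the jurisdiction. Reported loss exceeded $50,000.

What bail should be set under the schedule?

$251750

Base amounts from the schedule: money laundering $90500; commercial burglary $70000; robbery $30000.
Stacking rule: highest base plus 20% of each additional charge. Highest is money laundering at $90500. Additional: $70000 × 20% = $14000; $30000 × 20% = $6000. Combined base = $90500 + $20000 = $110500.
Net percentage adjustment: +35% +40% +75% = +150%. $110500 × 2.5 = $276250.
Strong family ties in the jurisdiction (−$24500 flat): $276250 − $24500 = $251750.
$251750 is within the $675000 maximum.
$251750 is at or above the $5000 minimum.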